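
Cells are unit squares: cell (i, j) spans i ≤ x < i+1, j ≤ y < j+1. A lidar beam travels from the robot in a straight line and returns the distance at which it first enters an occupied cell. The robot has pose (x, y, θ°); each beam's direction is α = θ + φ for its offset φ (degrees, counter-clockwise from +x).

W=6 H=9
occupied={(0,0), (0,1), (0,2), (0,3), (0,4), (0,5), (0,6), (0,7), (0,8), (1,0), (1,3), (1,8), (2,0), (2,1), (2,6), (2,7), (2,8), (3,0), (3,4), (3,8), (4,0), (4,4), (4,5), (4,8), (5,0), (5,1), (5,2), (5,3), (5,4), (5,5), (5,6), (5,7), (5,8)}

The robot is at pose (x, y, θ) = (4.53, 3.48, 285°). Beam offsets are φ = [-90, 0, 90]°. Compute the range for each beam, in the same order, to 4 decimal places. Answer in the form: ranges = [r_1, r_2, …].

beam 1: φ=-90°, α=195°
  dir = (cos 195°, sin 195°) = (-0.9659, -0.2588); from cell (4,3)
  next x-line at t=0.5487, next y-line at t=1.8546; Δt_x=1.0353, Δt_y=3.8637
    x: enter (3,3) at t=0.5487
    x: enter (2,3) at t=1.5840
    y: enter (2,2) at t=1.8546
    x: enter (1,2) at t=2.6192
    x: enter (0,2) at t=3.6545 ← occupied
  → r_1 = 3.6545
beam 2: φ=0°, α=285°
  dir = (cos 285°, sin 285°) = (0.2588, -0.9659); from cell (4,3)
  next x-line at t=1.8159, next y-line at t=0.4969; Δt_x=3.8637, Δt_y=1.0353
    y: enter (4,2) at t=0.4969
    y: enter (4,1) at t=1.5322
    x: enter (5,1) at t=1.8159 ← occupied
  → r_2 = 1.8159
beam 3: φ=90°, α=15°
  dir = (cos 15°, sin 15°) = (0.9659, 0.2588); from cell (4,3)
  next x-line at t=0.4866, next y-line at t=2.0091; Δt_x=1.0353, Δt_y=3.8637
    x: enter (5,3) at t=0.4866 ← occupied
  → r_3 = 0.4866

ranges = [3.6545, 1.8159, 0.4866]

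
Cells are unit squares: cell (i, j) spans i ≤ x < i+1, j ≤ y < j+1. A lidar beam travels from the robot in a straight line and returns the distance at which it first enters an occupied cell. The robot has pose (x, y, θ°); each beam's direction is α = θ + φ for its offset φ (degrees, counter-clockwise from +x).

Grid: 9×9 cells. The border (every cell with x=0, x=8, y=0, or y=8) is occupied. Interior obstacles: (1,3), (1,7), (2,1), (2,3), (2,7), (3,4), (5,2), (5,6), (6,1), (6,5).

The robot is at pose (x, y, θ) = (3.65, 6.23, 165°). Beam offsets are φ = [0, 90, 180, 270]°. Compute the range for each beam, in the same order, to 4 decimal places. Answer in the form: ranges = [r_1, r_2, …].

ranges = [2.7435, 1.2734, 2.4329, 1.8324]

beam 1: φ=0°, α=165°
  d=(-0.9659,0.2588)  start (3,6)  tX=0.6729 tY=2.9751  stride 1/|dx|=1.0353 1/|dy|=3.8637
    cross x-line → (2,6), t=0.6729
    cross x-line → (1,6), t=1.7082
    cross x-line → (0,6), t=2.7435 (wall)
  → r_1 = 2.7435
beam 2: φ=90°, α=255°
  d=(-0.2588,-0.9659)  start (3,6)  tX=2.5114 tY=0.2381  stride 1/|dx|=3.8637 1/|dy|=1.0353
    cross y-line → (3,5), t=0.2381
    cross y-line → (3,4), t=1.2734 (wall)
  → r_2 = 1.2734
beam 3: φ=180°, α=345°
  d=(0.9659,-0.2588)  start (3,6)  tX=0.3623 tY=0.8887  stride 1/|dx|=1.0353 1/|dy|=3.8637
    cross x-line → (4,6), t=0.3623
    cross y-line → (4,5), t=0.8887
    cross x-line → (5,5), t=1.3976
    cross x-line → (6,5), t=2.4329 (wall)
  → r_3 = 2.4329
beam 4: φ=270°, α=75°
  d=(0.2588,0.9659)  start (3,6)  tX=1.3523 tY=0.7972  stride 1/|dx|=3.8637 1/|dy|=1.0353
    cross y-line → (3,7), t=0.7972
    cross x-line → (4,7), t=1.3523
    cross y-line → (4,8), t=1.8324 (wall)
  → r_4 = 1.8324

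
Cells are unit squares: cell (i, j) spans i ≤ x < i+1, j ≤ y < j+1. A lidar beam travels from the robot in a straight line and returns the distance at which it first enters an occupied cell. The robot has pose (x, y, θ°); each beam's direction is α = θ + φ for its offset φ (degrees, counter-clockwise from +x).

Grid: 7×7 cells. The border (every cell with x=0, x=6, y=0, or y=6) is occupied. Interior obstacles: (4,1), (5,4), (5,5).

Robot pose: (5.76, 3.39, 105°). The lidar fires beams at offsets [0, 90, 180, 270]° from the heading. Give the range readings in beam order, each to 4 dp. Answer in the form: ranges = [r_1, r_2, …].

beam 1: φ=0°, α=105°
  d=(-0.2588,0.9659)  start (5,3)  tX=2.9364 tY=0.6315  stride 1/|dx|=3.8637 1/|dy|=1.0353
    cross y-line → (5,4), t=0.6315 (wall)
  → r_1 = 0.6315
beam 2: φ=90°, α=195°
  d=(-0.9659,-0.2588)  start (5,3)  tX=0.7868 tY=1.5068  stride 1/|dx|=1.0353 1/|dy|=3.8637
    cross x-line → (4,3), t=0.7868
    cross y-line → (4,2), t=1.5068
    cross x-line → (3,2), t=1.8221
    cross x-line → (2,2), t=2.8574
    cross x-line → (1,2), t=3.8926
    cross x-line → (0,2), t=4.9279 (wall)
  → r_2 = 4.9279
beam 3: φ=180°, α=285°
  d=(0.2588,-0.9659)  start (5,3)  tX=0.9273 tY=0.4038  stride 1/|dx|=3.8637 1/|dy|=1.0353
    cross y-line → (5,2), t=0.4038
    cross x-line → (6,2), t=0.9273 (wall)
  → r_3 = 0.9273
beam 4: φ=270°, α=15°
  d=(0.9659,0.2588)  start (5,3)  tX=0.2485 tY=2.3569  stride 1/|dx|=1.0353 1/|dy|=3.8637
    cross x-line → (6,3), t=0.2485 (wall)
  → r_4 = 0.2485

ranges = [0.6315, 4.9279, 0.9273, 0.2485]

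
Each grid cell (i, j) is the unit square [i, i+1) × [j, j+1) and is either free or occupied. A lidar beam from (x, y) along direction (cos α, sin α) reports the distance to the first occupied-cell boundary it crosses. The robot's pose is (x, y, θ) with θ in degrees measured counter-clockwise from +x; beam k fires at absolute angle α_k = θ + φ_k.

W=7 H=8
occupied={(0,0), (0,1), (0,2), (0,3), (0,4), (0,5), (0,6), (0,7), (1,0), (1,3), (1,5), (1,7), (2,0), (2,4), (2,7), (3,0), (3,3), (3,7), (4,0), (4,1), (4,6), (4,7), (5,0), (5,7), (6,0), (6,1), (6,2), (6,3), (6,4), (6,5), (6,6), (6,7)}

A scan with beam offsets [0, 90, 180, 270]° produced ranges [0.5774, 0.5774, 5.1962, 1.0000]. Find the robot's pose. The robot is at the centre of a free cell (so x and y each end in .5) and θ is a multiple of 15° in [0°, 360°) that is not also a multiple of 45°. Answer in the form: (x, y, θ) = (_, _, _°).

(x, y, θ) = (1.5, 1.5, 210°)

Candidates: 24 free-cell centres × 16 headings = 384 poses. Raycast each; keep the one whose scan matches to 4 dp.
  (1.5, 4.5, 60°): beam 3 = 0.5774 ≠ 5.1962 ✗
  (1.5, 4.5, 105°): beam 1 = 0.5176 ≠ 0.5774 ✗
  (2.5, 2.5, 345°): beam 1 = 1.9319 ≠ 0.5774 ✗
  …
  (1.5, 1.5, 210°): r_1=0.5774, r_2=0.5774, r_3=5.1962, r_4=1.0000 — all match ✓
Only this pose fits every beam.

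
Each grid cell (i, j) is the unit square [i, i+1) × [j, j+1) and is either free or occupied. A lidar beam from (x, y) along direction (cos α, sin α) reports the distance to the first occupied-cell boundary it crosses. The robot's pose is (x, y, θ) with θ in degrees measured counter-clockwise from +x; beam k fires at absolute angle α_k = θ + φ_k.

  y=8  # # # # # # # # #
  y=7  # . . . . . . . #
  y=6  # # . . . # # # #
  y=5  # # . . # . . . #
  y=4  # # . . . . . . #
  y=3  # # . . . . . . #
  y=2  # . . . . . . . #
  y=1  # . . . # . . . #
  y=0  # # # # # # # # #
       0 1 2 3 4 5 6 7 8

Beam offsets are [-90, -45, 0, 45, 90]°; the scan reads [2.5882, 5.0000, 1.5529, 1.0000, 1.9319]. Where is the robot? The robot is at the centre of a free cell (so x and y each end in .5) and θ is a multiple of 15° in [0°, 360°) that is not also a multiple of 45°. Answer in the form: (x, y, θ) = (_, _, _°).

(x, y, θ) = (4.5, 7.5, 285°)

Candidates: 40 free-cell centres × 16 headings = 640 poses. Raycast each; keep the one whose scan matches to 4 dp.
  (7.5, 1.5, 165°): beam 1 = 1.9319 ≠ 2.5882 ✗
  (3.5, 2.5, 75°): beam 1 = 4.6587 ≠ 2.5882 ✗
  (7.5, 2.5, 165°): beam 1 = 1.9319 ≠ 2.5882 ✗
  (1.5, 1.5, 165°): beam 1 = 1.5529 ≠ 2.5882 ✗
  …
  (4.5, 7.5, 285°): r_1=2.5882, r_2=5.0000, r_3=1.5529, r_4=1.0000, r_5=1.9319 — all match ✓
Only this pose fits every beam.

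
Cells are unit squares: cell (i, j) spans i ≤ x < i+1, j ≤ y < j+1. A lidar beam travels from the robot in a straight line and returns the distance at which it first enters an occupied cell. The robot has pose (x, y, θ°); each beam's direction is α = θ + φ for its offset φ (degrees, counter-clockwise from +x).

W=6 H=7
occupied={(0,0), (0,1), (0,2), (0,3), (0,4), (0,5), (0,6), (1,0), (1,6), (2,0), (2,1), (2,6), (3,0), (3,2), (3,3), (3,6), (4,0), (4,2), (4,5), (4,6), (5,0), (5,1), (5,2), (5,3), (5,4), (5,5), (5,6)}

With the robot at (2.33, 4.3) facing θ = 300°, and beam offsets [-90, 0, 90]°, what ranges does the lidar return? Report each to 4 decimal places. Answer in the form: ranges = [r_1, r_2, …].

beam 1: φ=-90°, α=210°
  direction (-0.8660, -0.5000); cell (2,4); t to first gridline: x 0.3811, y 0.6000 (then +1.1547 / +2.0000)
    (1,4) via x @ 0.3811
    (1,3) via y @ 0.6000
    (0,3) via x @ 1.5358  # hit
  → r_1 = 1.5358
beam 2: φ=0°, α=300°
  direction (0.5000, -0.8660); cell (2,4); t to first gridline: x 1.3400, y 0.3464 (then +2.0000 / +1.1547)
    (2,3) via y @ 0.3464
    (3,3) via x @ 1.3400  # hit
  → r_2 = 1.3400
beam 3: φ=90°, α=30°
  direction (0.8660, 0.5000); cell (2,4); t to first gridline: x 0.7736, y 1.4000 (then +1.1547 / +2.0000)
    (3,4) via x @ 0.7736
    (3,5) via y @ 1.4000
    (4,5) via x @ 1.9283  # hit
  → r_3 = 1.9283

ranges = [1.5358, 1.3400, 1.9283]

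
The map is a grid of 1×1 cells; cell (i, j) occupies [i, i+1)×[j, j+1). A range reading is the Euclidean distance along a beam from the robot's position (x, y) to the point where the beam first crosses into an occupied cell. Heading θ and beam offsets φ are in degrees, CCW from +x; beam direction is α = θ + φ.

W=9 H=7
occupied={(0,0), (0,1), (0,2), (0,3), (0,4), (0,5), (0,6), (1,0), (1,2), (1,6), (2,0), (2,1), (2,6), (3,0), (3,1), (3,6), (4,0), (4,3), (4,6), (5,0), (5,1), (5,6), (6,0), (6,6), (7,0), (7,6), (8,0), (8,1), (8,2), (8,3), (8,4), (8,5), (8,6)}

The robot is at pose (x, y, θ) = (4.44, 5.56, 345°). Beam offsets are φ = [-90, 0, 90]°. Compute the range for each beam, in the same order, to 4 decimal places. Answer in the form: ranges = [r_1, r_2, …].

ranges = [1.6150, 3.6856, 0.4555]

beam 1: φ=-90°, α=255°
  d=(-0.2588,-0.9659)  start (4,5)  tX=1.7000 tY=0.5798  stride 1/|dx|=3.8637 1/|dy|=1.0353
    cross y-line → (4,4), t=0.5798
    cross y-line → (4,3), t=1.6150 (wall)
  → r_1 = 1.6150
beam 2: φ=0°, α=345°
  d=(0.9659,-0.2588)  start (4,5)  tX=0.5798 tY=2.1637  stride 1/|dx|=1.0353 1/|dy|=3.8637
    cross x-line → (5,5), t=0.5798
    cross x-line → (6,5), t=1.6150
    cross y-line → (6,4), t=2.1637
    cross x-line → (7,4), t=2.6503
    cross x-line → (8,4), t=3.6856 (wall)
  → r_2 = 3.6856
beam 3: φ=90°, α=75°
  d=(0.2588,0.9659)  start (4,5)  tX=2.1637 tY=0.4555  stride 1/|dx|=3.8637 1/|dy|=1.0353
    cross y-line → (4,6), t=0.4555 (wall)
  → r_3 = 0.4555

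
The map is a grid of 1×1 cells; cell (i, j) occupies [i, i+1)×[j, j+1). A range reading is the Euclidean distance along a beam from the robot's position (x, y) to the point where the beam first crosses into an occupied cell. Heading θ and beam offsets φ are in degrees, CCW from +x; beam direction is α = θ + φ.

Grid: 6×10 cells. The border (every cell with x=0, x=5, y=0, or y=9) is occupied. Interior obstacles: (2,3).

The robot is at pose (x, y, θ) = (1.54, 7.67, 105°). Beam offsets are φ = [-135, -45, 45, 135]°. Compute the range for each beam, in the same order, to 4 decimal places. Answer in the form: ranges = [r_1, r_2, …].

ranges = [3.9953, 1.5358, 0.6235, 1.0800]

beam 1: φ=-135°, α=330°
  cosα=0.8660 sinα=-0.5000 | (1,7) | tMaxX 0.5312 tMaxY 1.3400 | tΔX 1.1547 tΔY 2.0000
    t=0.5312 [x] (2,7)
    t=1.3400 [y] (2,6)
    t=1.6859 [x] (3,6)
    t=2.8406 [x] (4,6)
    t=3.3400 [y] (4,5)
    t=3.9953 [x] (5,5) — stop
  → r_1 = 3.9953
beam 2: φ=-45°, α=60°
  cosα=0.5000 sinα=0.8660 | (1,7) | tMaxX 0.9200 tMaxY 0.3811 | tΔX 2.0000 tΔY 1.1547
    t=0.3811 [y] (1,8)
    t=0.9200 [x] (2,8)
    t=1.5358 [y] (2,9) — stop
  → r_2 = 1.5358
beam 3: φ=45°, α=150°
  cosα=-0.8660 sinα=0.5000 | (1,7) | tMaxX 0.6235 tMaxY 0.6600 | tΔX 1.1547 tΔY 2.0000
    t=0.6235 [x] (0,7) — stop
  → r_3 = 0.6235
beam 4: φ=135°, α=240°
  cosα=-0.5000 sinα=-0.8660 | (1,7) | tMaxX 1.0800 tMaxY 0.7736 | tΔX 2.0000 tΔY 1.1547
    t=0.7736 [y] (1,6)
    t=1.0800 [x] (0,6) — stop
  → r_4 = 1.0800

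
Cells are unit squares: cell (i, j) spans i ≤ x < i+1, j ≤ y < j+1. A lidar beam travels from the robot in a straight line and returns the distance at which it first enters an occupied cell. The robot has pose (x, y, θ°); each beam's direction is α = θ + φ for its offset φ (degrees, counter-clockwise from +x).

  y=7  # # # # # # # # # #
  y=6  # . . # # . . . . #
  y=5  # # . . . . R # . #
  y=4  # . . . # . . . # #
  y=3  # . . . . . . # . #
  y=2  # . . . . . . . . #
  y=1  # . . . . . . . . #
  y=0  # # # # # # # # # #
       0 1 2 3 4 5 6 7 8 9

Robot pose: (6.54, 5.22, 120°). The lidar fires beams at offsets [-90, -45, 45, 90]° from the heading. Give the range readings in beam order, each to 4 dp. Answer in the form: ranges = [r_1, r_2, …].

beam 1: φ=-90°, α=30°
  direction (0.8660, 0.5000); cell (6,5); t to first gridline: x 0.5312, y 1.5600 (then +1.1547 / +2.0000)
    (7,5) via x @ 0.5312  # hit
  → r_1 = 0.5312
beam 2: φ=-45°, α=75°
  direction (0.2588, 0.9659); cell (6,5); t to first gridline: x 1.7773, y 0.8075 (then +3.8637 / +1.0353)
    (6,6) via y @ 0.8075
    (7,6) via x @ 1.7773
    (7,7) via y @ 1.8428  # hit
  → r_2 = 1.8428
beam 3: φ=45°, α=165°
  direction (-0.9659, 0.2588); cell (6,5); t to first gridline: x 0.5590, y 3.0137 (then +1.0353 / +3.8637)
    (5,5) via x @ 0.5590
    (4,5) via x @ 1.5943
    (3,5) via x @ 2.6296
    (3,6) via y @ 3.0137  # hit
  → r_3 = 3.0137
beam 4: φ=90°, α=210°
  direction (-0.8660, -0.5000); cell (6,5); t to first gridline: x 0.6235, y 0.4400 (then +1.1547 / +2.0000)
    (6,4) via y @ 0.4400
    (5,4) via x @ 0.6235
    (4,4) via x @ 1.7782  # hit
  → r_4 = 1.7782

ranges = [0.5312, 1.8428, 3.0137, 1.7782]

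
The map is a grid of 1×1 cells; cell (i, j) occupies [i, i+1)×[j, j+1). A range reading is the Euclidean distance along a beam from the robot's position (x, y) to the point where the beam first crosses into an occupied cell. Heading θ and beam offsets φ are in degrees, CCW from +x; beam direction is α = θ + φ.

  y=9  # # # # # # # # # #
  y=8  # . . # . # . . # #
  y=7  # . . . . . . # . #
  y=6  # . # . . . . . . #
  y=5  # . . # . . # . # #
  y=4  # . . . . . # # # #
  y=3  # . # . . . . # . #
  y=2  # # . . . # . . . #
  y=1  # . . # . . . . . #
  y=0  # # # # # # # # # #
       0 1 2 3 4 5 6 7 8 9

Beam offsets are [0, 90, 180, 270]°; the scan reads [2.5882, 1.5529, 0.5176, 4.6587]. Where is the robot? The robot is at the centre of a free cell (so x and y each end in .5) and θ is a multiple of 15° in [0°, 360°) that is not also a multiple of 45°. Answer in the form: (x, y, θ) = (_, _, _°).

(x, y, θ) = (5.5, 4.5, 195°)

Enumerate (i+0.5, j+0.5, θ) over the 48 free cells and 16 admissible headings. For each, cast all 4 beams and compare to the given ranges.
  (4.5, 2.5, 285°): beam 1 = 1.5529 ≠ 2.5882 ✗
  (4.5, 3.5, 75°): beam 1 = 4.6587 ≠ 2.5882 ✗
  (7.5, 1.5, 105°): beam 1 = 1.5529 ≠ 2.5882 ✗
  …
  (5.5, 4.5, 195°): r_1=2.5882, r_2=1.5529, r_3=0.5176, r_4=4.6587 — all match ✓
No second candidate reproduces the full scan.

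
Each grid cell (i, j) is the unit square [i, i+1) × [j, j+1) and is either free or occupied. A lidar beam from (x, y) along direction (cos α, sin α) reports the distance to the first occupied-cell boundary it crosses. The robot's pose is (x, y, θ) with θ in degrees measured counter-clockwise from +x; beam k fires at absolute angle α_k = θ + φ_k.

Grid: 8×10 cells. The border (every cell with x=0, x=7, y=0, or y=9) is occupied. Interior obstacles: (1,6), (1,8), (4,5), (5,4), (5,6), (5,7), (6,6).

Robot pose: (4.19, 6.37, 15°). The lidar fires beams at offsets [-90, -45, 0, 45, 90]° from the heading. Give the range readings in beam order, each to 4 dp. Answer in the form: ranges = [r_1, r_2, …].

ranges = [0.3831, 0.7400, 0.8386, 1.6200, 2.7228]

beam 1: φ=-90°, α=285°
  d=(0.2588,-0.9659)  start (4,6)  tX=3.1296 tY=0.3831  stride 1/|dx|=3.8637 1/|dy|=1.0353
    cross y-line → (4,5), t=0.3831 (wall)
  → r_1 = 0.3831
beam 2: φ=-45°, α=330°
  d=(0.8660,-0.5000)  start (4,6)  tX=0.9353 tY=0.7400  stride 1/|dx|=1.1547 1/|dy|=2.0000
    cross y-line → (4,5), t=0.7400 (wall)
  → r_2 = 0.7400
beam 3: φ=0°, α=15°
  d=(0.9659,0.2588)  start (4,6)  tX=0.8386 tY=2.4341  stride 1/|dx|=1.0353 1/|dy|=3.8637
    cross x-line → (5,6), t=0.8386 (wall)
  → r_3 = 0.8386
beam 4: φ=45°, α=60°
  d=(0.5000,0.8660)  start (4,6)  tX=1.6200 tY=0.7275  stride 1/|dx|=2.0000 1/|dy|=1.1547
    cross y-line → (4,7), t=0.7275
    cross x-line → (5,7), t=1.6200 (wall)
  → r_4 = 1.6200
beam 5: φ=90°, α=105°
  d=(-0.2588,0.9659)  start (4,6)  tX=0.7341 tY=0.6522  stride 1/|dx|=3.8637 1/|dy|=1.0353
    cross y-line → (4,7), t=0.6522
    cross x-line → (3,7), t=0.7341
    cross y-line → (3,8), t=1.6875
    cross y-line → (3,9), t=2.7228 (wall)
  → r_5 = 2.7228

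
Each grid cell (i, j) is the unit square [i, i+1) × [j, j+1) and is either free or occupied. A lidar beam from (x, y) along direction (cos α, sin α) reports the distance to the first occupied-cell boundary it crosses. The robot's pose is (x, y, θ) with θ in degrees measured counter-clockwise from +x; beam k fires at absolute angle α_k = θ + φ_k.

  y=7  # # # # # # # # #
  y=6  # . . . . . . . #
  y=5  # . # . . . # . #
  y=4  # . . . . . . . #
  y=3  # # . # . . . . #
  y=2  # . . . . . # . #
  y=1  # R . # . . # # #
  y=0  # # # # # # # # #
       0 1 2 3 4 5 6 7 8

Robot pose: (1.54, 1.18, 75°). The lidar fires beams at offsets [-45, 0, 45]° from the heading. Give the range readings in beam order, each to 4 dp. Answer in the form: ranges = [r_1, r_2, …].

beam 1: φ=-45°, α=30°
  cosα=0.8660 sinα=0.5000 | (1,1) | tMaxX 0.5312 tMaxY 1.6400 | tΔX 1.1547 tΔY 2.0000
    t=0.5312 [x] (2,1)
    t=1.6400 [y] (2,2)
    t=1.6859 [x] (3,2)
    t=2.8406 [x] (4,2)
    t=3.6400 [y] (4,3)
    t=3.9953 [x] (5,3)
    t=5.1500 [x] (6,3)
    t=5.6400 [y] (6,4)
    t=6.3047 [x] (7,4)
    t=7.4594 [x] (8,4) — stop
  → r_1 = 7.4594
beam 2: φ=0°, α=75°
  cosα=0.2588 sinα=0.9659 | (1,1) | tMaxX 1.7773 tMaxY 0.8489 | tΔX 3.8637 tΔY 1.0353
    t=0.8489 [y] (1,2)
    t=1.7773 [x] (2,2)
    t=1.8842 [y] (2,3)
    t=2.9195 [y] (2,4)
    t=3.9548 [y] (2,5) — stop
  → r_2 = 3.9548
beam 3: φ=45°, α=120°
  cosα=-0.5000 sinα=0.8660 | (1,1) | tMaxX 1.0800 tMaxY 0.9469 | tΔX 2.0000 tΔY 1.1547
    t=0.9469 [y] (1,2)
    t=1.0800 [x] (0,2) — stop
  → r_3 = 1.0800

ranges = [7.4594, 3.9548, 1.0800]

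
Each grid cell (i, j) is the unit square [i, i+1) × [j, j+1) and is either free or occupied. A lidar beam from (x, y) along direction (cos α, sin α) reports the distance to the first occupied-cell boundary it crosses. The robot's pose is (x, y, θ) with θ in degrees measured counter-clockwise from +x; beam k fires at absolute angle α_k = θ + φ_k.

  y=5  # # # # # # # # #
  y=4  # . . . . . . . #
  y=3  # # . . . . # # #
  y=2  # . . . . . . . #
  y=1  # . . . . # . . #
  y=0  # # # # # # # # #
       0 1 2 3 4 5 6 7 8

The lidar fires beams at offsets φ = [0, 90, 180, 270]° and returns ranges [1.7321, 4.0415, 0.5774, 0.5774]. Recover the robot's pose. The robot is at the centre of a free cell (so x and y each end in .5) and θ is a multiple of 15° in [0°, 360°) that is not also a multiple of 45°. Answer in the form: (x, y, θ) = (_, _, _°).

(x, y, θ) = (6.5, 1.5, 30°)

Enumerate (i+0.5, j+0.5, θ) over the 24 free cells and 16 admissible headings. For each, cast all 4 beams and compare to the given ranges.
  (7.5, 4.5, 15°): beam 1 = 0.5176 ≠ 1.7321 ✗
  (4.5, 4.5, 285°): beam 1 = 2.5882 ≠ 1.7321 ✗
  (5.5, 4.5, 60°): beam 1 = 0.5774 ≠ 1.7321 ✗
  …
  (6.5, 1.5, 30°): r_1=1.7321, r_2=4.0415, r_3=0.5774, r_4=0.5774 — all match ✓
No second candidate reproduces the full scan.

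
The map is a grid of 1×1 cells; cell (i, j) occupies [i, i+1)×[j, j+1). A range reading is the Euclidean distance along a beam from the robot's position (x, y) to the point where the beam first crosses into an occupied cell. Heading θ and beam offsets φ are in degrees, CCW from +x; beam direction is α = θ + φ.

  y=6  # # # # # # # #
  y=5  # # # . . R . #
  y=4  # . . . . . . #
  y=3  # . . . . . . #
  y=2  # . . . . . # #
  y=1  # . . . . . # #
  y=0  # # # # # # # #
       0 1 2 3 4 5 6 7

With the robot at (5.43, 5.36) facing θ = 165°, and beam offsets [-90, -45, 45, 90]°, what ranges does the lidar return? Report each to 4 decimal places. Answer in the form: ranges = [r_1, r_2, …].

beam 1: φ=-90°, α=75°
  dir = (cos 75°, sin 75°) = (0.2588, 0.9659); from cell (5,5)
  next x-line at t=2.2023, next y-line at t=0.6626; Δt_x=3.8637, Δt_y=1.0353
    y: enter (5,6) at t=0.6626 ← occupied
  → r_1 = 0.6626
beam 2: φ=-45°, α=120°
  dir = (cos 120°, sin 120°) = (-0.5000, 0.8660); from cell (5,5)
  next x-line at t=0.8600, next y-line at t=0.7390; Δt_x=2.0000, Δt_y=1.1547
    y: enter (5,6) at t=0.7390 ← occupied
  → r_2 = 0.7390
beam 3: φ=45°, α=210°
  dir = (cos 210°, sin 210°) = (-0.8660, -0.5000); from cell (5,5)
  next x-line at t=0.4965, next y-line at t=0.7200; Δt_x=1.1547, Δt_y=2.0000
    x: enter (4,5) at t=0.4965
    y: enter (4,4) at t=0.7200
    x: enter (3,4) at t=1.6512
    y: enter (3,3) at t=2.7200
    x: enter (2,3) at t=2.8059
    x: enter (1,3) at t=3.9606
    y: enter (1,2) at t=4.7200
    x: enter (0,2) at t=5.1153 ← occupied
  → r_3 = 5.1153
beam 4: φ=90°, α=255°
  dir = (cos 255°, sin 255°) = (-0.2588, -0.9659); from cell (5,5)
  next x-line at t=1.6614, next y-line at t=0.3727; Δt_x=3.8637, Δt_y=1.0353
    y: enter (5,4) at t=0.3727
    y: enter (5,3) at t=1.4080
    x: enter (4,3) at t=1.6614
    y: enter (4,2) at t=2.4433
    y: enter (4,1) at t=3.4785
    y: enter (4,0) at t=4.5138 ← occupied
  → r_4 = 4.5138

ranges = [0.6626, 0.7390, 5.1153, 4.5138]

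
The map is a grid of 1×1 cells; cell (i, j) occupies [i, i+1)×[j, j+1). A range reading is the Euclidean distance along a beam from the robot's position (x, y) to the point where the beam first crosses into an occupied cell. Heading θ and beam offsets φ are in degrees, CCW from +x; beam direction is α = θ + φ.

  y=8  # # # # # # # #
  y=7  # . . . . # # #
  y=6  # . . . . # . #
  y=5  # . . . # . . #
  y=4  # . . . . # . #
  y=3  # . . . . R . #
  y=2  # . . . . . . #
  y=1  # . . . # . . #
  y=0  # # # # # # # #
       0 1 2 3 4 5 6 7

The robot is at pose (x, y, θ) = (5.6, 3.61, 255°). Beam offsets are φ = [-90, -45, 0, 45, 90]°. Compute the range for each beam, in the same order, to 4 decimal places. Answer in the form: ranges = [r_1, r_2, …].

ranges = [4.7623, 5.2200, 2.3182, 2.8000, 1.4494]

beam 1: φ=-90°, α=165°
  direction (-0.9659, 0.2588); cell (5,3); t to first gridline: x 0.6212, y 1.5068 (then +1.0353 / +3.8637)
    (4,3) via x @ 0.6212
    (4,4) via y @ 1.5068
    (3,4) via x @ 1.6564
    (2,4) via x @ 2.6917
    (1,4) via x @ 3.7270
    (0,4) via x @ 4.7623  # hit
  → r_1 = 4.7623
beam 2: φ=-45°, α=210°
  direction (-0.8660, -0.5000); cell (5,3); t to first gridline: x 0.6928, y 1.2200 (then +1.1547 / +2.0000)
    (4,3) via x @ 0.6928
    (4,2) via y @ 1.2200
    (3,2) via x @ 1.8475
    (2,2) via x @ 3.0022
    (2,1) via y @ 3.2200
    (1,1) via x @ 4.1569
    (1,0) via y @ 5.2200  # hit
  → r_2 = 5.2200
beam 3: φ=0°, α=255°
  direction (-0.2588, -0.9659); cell (5,3); t to first gridline: x 2.3182, y 0.6315 (then +3.8637 / +1.0353)
    (5,2) via y @ 0.6315
    (5,1) via y @ 1.6668
    (4,1) via x @ 2.3182  # hit
  → r_3 = 2.3182
beam 4: φ=45°, α=300°
  direction (0.5000, -0.8660); cell (5,3); t to first gridline: x 0.8000, y 0.7044 (then +2.0000 / +1.1547)
    (5,2) via y @ 0.7044
    (6,2) via x @ 0.8000
    (6,1) via y @ 1.8591
    (7,1) via x @ 2.8000  # hit
  → r_4 = 2.8000
beam 5: φ=90°, α=345°
  direction (0.9659, -0.2588); cell (5,3); t to first gridline: x 0.4141, y 2.3569 (then +1.0353 / +3.8637)
    (6,3) via x @ 0.4141
    (7,3) via x @ 1.4494  # hit
  → r_5 = 1.4494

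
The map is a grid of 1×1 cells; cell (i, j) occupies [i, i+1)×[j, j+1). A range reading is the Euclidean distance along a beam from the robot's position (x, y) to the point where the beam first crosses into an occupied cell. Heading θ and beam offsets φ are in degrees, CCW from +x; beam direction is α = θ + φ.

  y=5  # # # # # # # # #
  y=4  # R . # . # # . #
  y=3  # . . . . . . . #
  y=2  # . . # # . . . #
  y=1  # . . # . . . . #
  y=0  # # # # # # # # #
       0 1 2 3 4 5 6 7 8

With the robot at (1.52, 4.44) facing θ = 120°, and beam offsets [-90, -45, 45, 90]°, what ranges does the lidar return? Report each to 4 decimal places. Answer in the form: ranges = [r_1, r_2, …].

beam 1: φ=-90°, α=30°
  d=(0.8660,0.5000)  start (1,4)  tX=0.5543 tY=1.1200  stride 1/|dx|=1.1547 1/|dy|=2.0000
    cross x-line → (2,4), t=0.5543
    cross y-line → (2,5), t=1.1200 (wall)
  → r_1 = 1.1200
beam 2: φ=-45°, α=75°
  d=(0.2588,0.9659)  start (1,4)  tX=1.8546 tY=0.5798  stride 1/|dx|=3.8637 1/|dy|=1.0353
    cross y-line → (1,5), t=0.5798 (wall)
  → r_2 = 0.5798
beam 3: φ=45°, α=165°
  d=(-0.9659,0.2588)  start (1,4)  tX=0.5383 tY=2.1637  stride 1/|dx|=1.0353 1/|dy|=3.8637
    cross x-line → (0,4), t=0.5383 (wall)
  → r_3 = 0.5383
beam 4: φ=90°, α=210°
  d=(-0.8660,-0.5000)  start (1,4)  tX=0.6004 tY=0.8800  stride 1/|dx|=1.1547 1/|dy|=2.0000
    cross x-line → (0,4), t=0.6004 (wall)
  → r_4 = 0.6004

ranges = [1.1200, 0.5798, 0.5383, 0.6004]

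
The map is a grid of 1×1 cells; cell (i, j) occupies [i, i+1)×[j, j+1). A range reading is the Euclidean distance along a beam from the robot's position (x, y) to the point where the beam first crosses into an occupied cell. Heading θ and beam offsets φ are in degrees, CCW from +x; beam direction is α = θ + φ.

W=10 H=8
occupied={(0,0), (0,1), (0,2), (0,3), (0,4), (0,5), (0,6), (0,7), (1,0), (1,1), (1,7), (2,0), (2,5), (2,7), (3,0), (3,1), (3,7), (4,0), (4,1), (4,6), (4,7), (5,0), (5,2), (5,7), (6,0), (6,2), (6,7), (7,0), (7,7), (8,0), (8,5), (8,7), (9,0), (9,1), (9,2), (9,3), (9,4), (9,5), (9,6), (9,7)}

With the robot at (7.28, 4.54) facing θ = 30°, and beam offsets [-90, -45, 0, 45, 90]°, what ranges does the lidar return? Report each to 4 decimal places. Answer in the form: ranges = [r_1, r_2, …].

beam 1: φ=-90°, α=300°
  cosα=0.5000 sinα=-0.8660 | (7,4) | tMaxX 1.4400 tMaxY 0.6235 | tΔX 2.0000 tΔY 1.1547
    t=0.6235 [y] (7,3)
    t=1.4400 [x] (8,3)
    t=1.7782 [y] (8,2)
    t=2.9329 [y] (8,1)
    t=3.4400 [x] (9,1) — stop
  → r_1 = 3.4400
beam 2: φ=-45°, α=345°
  cosα=0.9659 sinα=-0.2588 | (7,4) | tMaxX 0.7454 tMaxY 2.0864 | tΔX 1.0353 tΔY 3.8637
    t=0.7454 [x] (8,4)
    t=1.7807 [x] (9,4) — stop
  → r_2 = 1.7807
beam 3: φ=0°, α=30°
  cosα=0.8660 sinα=0.5000 | (7,4) | tMaxX 0.8314 tMaxY 0.9200 | tΔX 1.1547 tΔY 2.0000
    t=0.8314 [x] (8,4)
    t=0.9200 [y] (8,5) — stop
  → r_3 = 0.9200
beam 4: φ=45°, α=75°
  cosα=0.2588 sinα=0.9659 | (7,4) | tMaxX 2.7819 tMaxY 0.4762 | tΔX 3.8637 tΔY 1.0353
    t=0.4762 [y] (7,5)
    t=1.5115 [y] (7,6)
    t=2.5468 [y] (7,7) — stop
  → r_4 = 2.5468
beam 5: φ=90°, α=120°
  cosα=-0.5000 sinα=0.8660 | (7,4) | tMaxX 0.5600 tMaxY 0.5312 | tΔX 2.0000 tΔY 1.1547
    t=0.5312 [y] (7,5)
    t=0.5600 [x] (6,5)
    t=1.6859 [y] (6,6)
    t=2.5600 [x] (5,6)
    t=2.8406 [y] (5,7) — stop
  → r_5 = 2.8406

ranges = [3.4400, 1.7807, 0.9200, 2.5468, 2.8406]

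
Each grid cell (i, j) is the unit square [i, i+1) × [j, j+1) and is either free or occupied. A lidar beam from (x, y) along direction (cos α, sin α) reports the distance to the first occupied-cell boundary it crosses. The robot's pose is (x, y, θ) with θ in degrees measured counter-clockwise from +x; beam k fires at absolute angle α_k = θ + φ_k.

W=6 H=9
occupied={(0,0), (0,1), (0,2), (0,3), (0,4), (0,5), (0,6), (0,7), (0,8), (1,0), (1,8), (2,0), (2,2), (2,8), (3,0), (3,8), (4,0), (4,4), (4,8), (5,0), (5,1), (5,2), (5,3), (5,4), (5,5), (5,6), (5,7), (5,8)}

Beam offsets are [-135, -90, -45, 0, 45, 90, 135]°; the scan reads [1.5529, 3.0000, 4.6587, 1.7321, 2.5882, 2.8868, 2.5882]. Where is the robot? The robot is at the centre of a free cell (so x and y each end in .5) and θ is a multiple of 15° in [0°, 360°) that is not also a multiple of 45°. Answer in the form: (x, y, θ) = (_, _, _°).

The pose lattice has 26·16 = 416 candidates. Test each by forward raycasting.
  (2.5, 6.5, 300°): beam 2 = 1.7321 ≠ 3.0000 ✗
  (2.5, 1.5, 210°): beam 1 = 0.5176 ≠ 1.5529 ✗
  (1.5, 5.5, 15°): beam 1 = 1.0000 ≠ 1.5529 ✗
  …
  (2.5, 5.5, 330°): r_1=1.5529, r_2=3.0000, r_3=4.6587, r_4=1.7321, r_5=2.5882, r_6=2.8868, r_7=2.5882 — all match ✓
Only this pose fits every beam.

(x, y, θ) = (2.5, 5.5, 330°)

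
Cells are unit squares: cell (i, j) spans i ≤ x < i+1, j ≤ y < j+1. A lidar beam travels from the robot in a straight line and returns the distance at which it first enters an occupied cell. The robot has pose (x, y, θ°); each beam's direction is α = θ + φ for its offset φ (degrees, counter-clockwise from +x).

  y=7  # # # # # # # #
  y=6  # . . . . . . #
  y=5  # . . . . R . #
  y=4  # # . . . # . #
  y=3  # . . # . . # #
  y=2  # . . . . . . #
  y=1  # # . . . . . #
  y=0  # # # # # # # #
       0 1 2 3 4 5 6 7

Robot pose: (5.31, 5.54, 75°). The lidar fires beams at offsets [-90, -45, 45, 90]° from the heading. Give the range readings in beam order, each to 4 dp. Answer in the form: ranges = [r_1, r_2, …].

ranges = [1.7496, 1.9514, 1.6859, 4.4620]

beam 1: φ=-90°, α=345°
  direction (0.9659, -0.2588); cell (5,5); t to first gridline: x 0.7143, y 2.0864 (then +1.0353 / +3.8637)
    (6,5) via x @ 0.7143
    (7,5) via x @ 1.7496  # hit
  → r_1 = 1.7496
beam 2: φ=-45°, α=30°
  direction (0.8660, 0.5000); cell (5,5); t to first gridline: x 0.7967, y 0.9200 (then +1.1547 / +2.0000)
    (6,5) via x @ 0.7967
    (6,6) via y @ 0.9200
    (7,6) via x @ 1.9514  # hit
  → r_2 = 1.9514
beam 3: φ=45°, α=120°
  direction (-0.5000, 0.8660); cell (5,5); t to first gridline: x 0.6200, y 0.5312 (then +2.0000 / +1.1547)
    (5,6) via y @ 0.5312
    (4,6) via x @ 0.6200
    (4,7) via y @ 1.6859  # hit
  → r_3 = 1.6859
beam 4: φ=90°, α=165°
  direction (-0.9659, 0.2588); cell (5,5); t to first gridline: x 0.3209, y 1.7773 (then +1.0353 / +3.8637)
    (4,5) via x @ 0.3209
    (3,5) via x @ 1.3562
    (3,6) via y @ 1.7773
    (2,6) via x @ 2.3915
    (1,6) via x @ 3.4268
    (0,6) via x @ 4.4620  # hit
  → r_4 = 4.4620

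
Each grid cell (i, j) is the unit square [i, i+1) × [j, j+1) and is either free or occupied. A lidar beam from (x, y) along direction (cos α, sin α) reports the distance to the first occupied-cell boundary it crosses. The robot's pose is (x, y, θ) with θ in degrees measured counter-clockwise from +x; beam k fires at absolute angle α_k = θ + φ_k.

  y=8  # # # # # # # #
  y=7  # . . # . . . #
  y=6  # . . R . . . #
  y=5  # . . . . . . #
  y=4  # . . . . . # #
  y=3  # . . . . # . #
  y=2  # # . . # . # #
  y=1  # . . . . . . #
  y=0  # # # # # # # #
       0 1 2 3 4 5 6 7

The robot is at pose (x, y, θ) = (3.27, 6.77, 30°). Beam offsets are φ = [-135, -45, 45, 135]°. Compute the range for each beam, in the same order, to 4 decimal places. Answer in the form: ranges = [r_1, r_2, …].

beam 1: φ=-135°, α=255°
  direction (-0.2588, -0.9659); cell (3,6); t to first gridline: x 1.0432, y 0.7972 (then +3.8637 / +1.0353)
    (3,5) via y @ 0.7972
    (2,5) via x @ 1.0432
    (2,4) via y @ 1.8324
    (2,3) via y @ 2.8677
    (2,2) via y @ 3.9030
    (1,2) via x @ 4.9069  # hit
  → r_1 = 4.9069
beam 2: φ=-45°, α=345°
  direction (0.9659, -0.2588); cell (3,6); t to first gridline: x 0.7558, y 2.9751 (then +1.0353 / +3.8637)
    (4,6) via x @ 0.7558
    (5,6) via x @ 1.7910
    (6,6) via x @ 2.8263
    (6,5) via y @ 2.9751
    (7,5) via x @ 3.8616  # hit
  → r_2 = 3.8616
beam 3: φ=45°, α=75°
  direction (0.2588, 0.9659); cell (3,6); t to first gridline: x 2.8205, y 0.2381 (then +3.8637 / +1.0353)
    (3,7) via y @ 0.2381  # hit
  → r_3 = 0.2381
beam 4: φ=135°, α=165°
  direction (-0.9659, 0.2588); cell (3,6); t to first gridline: x 0.2795, y 0.8887 (then +1.0353 / +3.8637)
    (2,6) via x @ 0.2795
    (2,7) via y @ 0.8887
    (1,7) via x @ 1.3148
    (0,7) via x @ 2.3501  # hit
  → r_4 = 2.3501

ranges = [4.9069, 3.8616, 0.2381, 2.3501]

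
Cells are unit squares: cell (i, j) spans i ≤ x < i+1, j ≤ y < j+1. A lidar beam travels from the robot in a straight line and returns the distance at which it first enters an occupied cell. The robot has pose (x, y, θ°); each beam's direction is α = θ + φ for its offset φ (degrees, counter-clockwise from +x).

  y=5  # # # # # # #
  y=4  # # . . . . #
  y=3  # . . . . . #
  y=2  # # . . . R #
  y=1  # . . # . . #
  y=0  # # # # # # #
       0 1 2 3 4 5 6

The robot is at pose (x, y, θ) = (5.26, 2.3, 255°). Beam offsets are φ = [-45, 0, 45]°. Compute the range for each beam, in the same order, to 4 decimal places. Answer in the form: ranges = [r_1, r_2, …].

beam 1: φ=-45°, α=210°
  direction (-0.8660, -0.5000); cell (5,2); t to first gridline: x 0.3002, y 0.6000 (then +1.1547 / +2.0000)
    (4,2) via x @ 0.3002
    (4,1) via y @ 0.6000
    (3,1) via x @ 1.4549  # hit
  → r_1 = 1.4549
beam 2: φ=0°, α=255°
  direction (-0.2588, -0.9659); cell (5,2); t to first gridline: x 1.0046, y 0.3106 (then +3.8637 / +1.0353)
    (5,1) via y @ 0.3106
    (4,1) via x @ 1.0046
    (4,0) via y @ 1.3459  # hit
  → r_2 = 1.3459
beam 3: φ=45°, α=300°
  direction (0.5000, -0.8660); cell (5,2); t to first gridline: x 1.4800, y 0.3464 (then +2.0000 / +1.1547)
    (5,1) via y @ 0.3464
    (6,1) via x @ 1.4800  # hit
  → r_3 = 1.4800

ranges = [1.4549, 1.3459, 1.4800]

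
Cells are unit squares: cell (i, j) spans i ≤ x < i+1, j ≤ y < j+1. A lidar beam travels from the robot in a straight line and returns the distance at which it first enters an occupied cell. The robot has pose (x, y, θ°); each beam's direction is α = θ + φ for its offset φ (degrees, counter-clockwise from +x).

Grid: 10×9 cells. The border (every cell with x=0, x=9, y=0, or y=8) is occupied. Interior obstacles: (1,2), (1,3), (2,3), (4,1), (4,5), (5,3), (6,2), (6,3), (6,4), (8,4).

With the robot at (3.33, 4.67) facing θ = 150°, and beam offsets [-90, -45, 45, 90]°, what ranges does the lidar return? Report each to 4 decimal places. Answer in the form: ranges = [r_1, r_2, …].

beam 1: φ=-90°, α=60°
  dir = (cos 60°, sin 60°) = (0.5000, 0.8660); from cell (3,4)
  next x-line at t=1.3400, next y-line at t=0.3811; Δt_x=2.0000, Δt_y=1.1547
    y: enter (3,5) at t=0.3811
    x: enter (4,5) at t=1.3400 ← occupied
  → r_1 = 1.3400
beam 2: φ=-45°, α=105°
  dir = (cos 105°, sin 105°) = (-0.2588, 0.9659); from cell (3,4)
  next x-line at t=1.2750, next y-line at t=0.3416; Δt_x=3.8637, Δt_y=1.0353
    y: enter (3,5) at t=0.3416
    x: enter (2,5) at t=1.2750
    y: enter (2,6) at t=1.3769
    y: enter (2,7) at t=2.4122
    y: enter (2,8) at t=3.4475 ← occupied
  → r_2 = 3.4475
beam 3: φ=45°, α=195°
  dir = (cos 195°, sin 195°) = (-0.9659, -0.2588); from cell (3,4)
  next x-line at t=0.3416, next y-line at t=2.5887; Δt_x=1.0353, Δt_y=3.8637
    x: enter (2,4) at t=0.3416
    x: enter (1,4) at t=1.3769
    x: enter (0,4) at t=2.4122 ← occupied
  → r_3 = 2.4122
beam 4: φ=90°, α=240°
  dir = (cos 240°, sin 240°) = (-0.5000, -0.8660); from cell (3,4)
  next x-line at t=0.6600, next y-line at t=0.7736; Δt_x=2.0000, Δt_y=1.1547
    x: enter (2,4) at t=0.6600
    y: enter (2,3) at t=0.7736 ← occupied
  → r_4 = 0.7736

ranges = [1.3400, 3.4475, 2.4122, 0.7736]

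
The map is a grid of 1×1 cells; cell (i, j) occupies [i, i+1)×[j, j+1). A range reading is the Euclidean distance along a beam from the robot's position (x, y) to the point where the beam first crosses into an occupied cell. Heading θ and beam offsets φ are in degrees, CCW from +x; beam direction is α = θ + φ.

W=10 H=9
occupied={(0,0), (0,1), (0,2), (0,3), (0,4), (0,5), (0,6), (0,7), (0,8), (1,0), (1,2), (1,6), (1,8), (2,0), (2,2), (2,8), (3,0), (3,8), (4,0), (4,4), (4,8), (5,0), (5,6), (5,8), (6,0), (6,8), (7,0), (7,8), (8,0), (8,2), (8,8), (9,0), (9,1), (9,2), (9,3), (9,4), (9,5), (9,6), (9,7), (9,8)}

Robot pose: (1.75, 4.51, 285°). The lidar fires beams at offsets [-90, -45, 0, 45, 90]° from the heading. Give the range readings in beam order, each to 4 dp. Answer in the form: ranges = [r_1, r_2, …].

beam 1: φ=-90°, α=195°
  dir = (cos 195°, sin 195°) = (-0.9659, -0.2588); from cell (1,4)
  next x-line at t=0.7765, next y-line at t=1.9705; Δt_x=1.0353, Δt_y=3.8637
    x: enter (0,4) at t=0.7765 ← occupied
  → r_1 = 0.7765
beam 2: φ=-45°, α=240°
  dir = (cos 240°, sin 240°) = (-0.5000, -0.8660); from cell (1,4)
  next x-line at t=1.5000, next y-line at t=0.5889; Δt_x=2.0000, Δt_y=1.1547
    y: enter (1,3) at t=0.5889
    x: enter (0,3) at t=1.5000 ← occupied
  → r_2 = 1.5000
beam 3: φ=0°, α=285°
  dir = (cos 285°, sin 285°) = (0.2588, -0.9659); from cell (1,4)
  next x-line at t=0.9659, next y-line at t=0.5280; Δt_x=3.8637, Δt_y=1.0353
    y: enter (1,3) at t=0.5280
    x: enter (2,3) at t=0.9659
    y: enter (2,2) at t=1.5633 ← occupied
  → r_3 = 1.5633
beam 4: φ=45°, α=330°
  dir = (cos 330°, sin 330°) = (0.8660, -0.5000); from cell (1,4)
  next x-line at t=0.2887, next y-line at t=1.0200; Δt_x=1.1547, Δt_y=2.0000
    x: enter (2,4) at t=0.2887
    y: enter (2,3) at t=1.0200
    x: enter (3,3) at t=1.4434
    x: enter (4,3) at t=2.5981
    y: enter (4,2) at t=3.0200
    x: enter (5,2) at t=3.7528
    x: enter (6,2) at t=4.9075
    y: enter (6,1) at t=5.0200
    x: enter (7,1) at t=6.0622
    y: enter (7,0) at t=7.0200 ← occupied
  → r_4 = 7.0200
beam 5: φ=90°, α=15°
  dir = (cos 15°, sin 15°) = (0.9659, 0.2588); from cell (1,4)
  next x-line at t=0.2588, next y-line at t=1.8932; Δt_x=1.0353, Δt_y=3.8637
    x: enter (2,4) at t=0.2588
    x: enter (3,4) at t=1.2941
    y: enter (3,5) at t=1.8932
    x: enter (4,5) at t=2.3294
    x: enter (5,5) at t=3.3646
    x: enter (6,5) at t=4.3999
    x: enter (7,5) at t=5.4352
    y: enter (7,6) at t=5.7569
    x: enter (8,6) at t=6.4705
    x: enter (9,6) at t=7.5058 ← occupied
  → r_5 = 7.5058

ranges = [0.7765, 1.5000, 1.5633, 7.0200, 7.5058]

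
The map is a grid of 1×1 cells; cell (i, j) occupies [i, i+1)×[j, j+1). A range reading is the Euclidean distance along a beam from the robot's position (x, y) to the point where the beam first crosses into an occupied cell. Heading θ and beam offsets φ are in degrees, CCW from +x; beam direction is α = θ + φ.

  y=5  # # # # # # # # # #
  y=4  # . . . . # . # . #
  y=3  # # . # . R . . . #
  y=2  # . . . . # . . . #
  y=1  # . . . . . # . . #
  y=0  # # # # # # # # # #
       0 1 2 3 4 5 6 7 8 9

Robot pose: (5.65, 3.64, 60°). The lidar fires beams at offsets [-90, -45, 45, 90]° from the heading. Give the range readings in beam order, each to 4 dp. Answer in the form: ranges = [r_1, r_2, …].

beam 1: φ=-90°, α=330°
  direction (0.8660, -0.5000); cell (5,3); t to first gridline: x 0.4041, y 1.2800 (then +1.1547 / +2.0000)
    (6,3) via x @ 0.4041
    (6,2) via y @ 1.2800
    (7,2) via x @ 1.5588
    (8,2) via x @ 2.7135
    (8,1) via y @ 3.2800
    (9,1) via x @ 3.8682  # hit
  → r_1 = 3.8682
beam 2: φ=-45°, α=15°
  direction (0.9659, 0.2588); cell (5,3); t to first gridline: x 0.3623, y 1.3909 (then +1.0353 / +3.8637)
    (6,3) via x @ 0.3623
    (6,4) via y @ 1.3909
    (7,4) via x @ 1.3976  # hit
  → r_2 = 1.3976
beam 3: φ=45°, α=105°
  direction (-0.2588, 0.9659); cell (5,3); t to first gridline: x 2.5114, y 0.3727 (then +3.8637 / +1.0353)
    (5,4) via y @ 0.3727  # hit
  → r_3 = 0.3727
beam 4: φ=90°, α=150°
  direction (-0.8660, 0.5000); cell (5,3); t to first gridline: x 0.7506, y 0.7200 (then +1.1547 / +2.0000)
    (5,4) via y @ 0.7200  # hit
  → r_4 = 0.7200

ranges = [3.8682, 1.3976, 0.3727, 0.7200]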